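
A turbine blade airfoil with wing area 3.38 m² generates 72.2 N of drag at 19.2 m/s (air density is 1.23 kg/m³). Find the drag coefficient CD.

CD = 0.0942

From D = ½ρv²S·CD, rearranging gives CD = 2D/(ρv²S).
CD = 2 × 72.2 / (1.23 × 19.2² × 3.38) = 0.0942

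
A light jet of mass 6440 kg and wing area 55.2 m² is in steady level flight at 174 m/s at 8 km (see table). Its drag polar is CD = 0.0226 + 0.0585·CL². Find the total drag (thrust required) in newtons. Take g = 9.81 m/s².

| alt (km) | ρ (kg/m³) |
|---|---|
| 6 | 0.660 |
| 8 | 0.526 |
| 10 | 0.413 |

D = 10500 N

At 8 km, from the table: ρ = 0.526 kg/m³.
Level flight ⇒ L = W = m·g = 6440 × 9.81 = 63176 N.
q = ½ρv² = ½ × 0.526 × 174² = 7963 Pa.
CL = W/(q·S) = 63176 / (7963 × 55.2) = 0.1437.
CD = 0.0226 + 0.0585 × 0.1437² = 0.02381.
D = q·S·CD = 7963 × 55.2 × 0.02381 = 10460 N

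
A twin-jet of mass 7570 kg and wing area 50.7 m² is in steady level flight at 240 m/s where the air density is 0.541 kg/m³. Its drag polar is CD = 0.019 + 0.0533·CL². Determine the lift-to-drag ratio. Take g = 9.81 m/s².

Level flight ⇒ L = W = m·g = 7570 × 9.81 = 74262 N.
Dynamic pressure q = 0.5 × 0.541 × 240² = 15580 Pa.
CL = 2W/(ρv²S) = 2×74262/(0.541×240²×50.7) = 0.09401.
CD = 0.019 + 0.0533 × 0.09401² = 0.01947.
L/D = CL/CD = 0.09401 / 0.01947 = 4.83

L/D = 4.83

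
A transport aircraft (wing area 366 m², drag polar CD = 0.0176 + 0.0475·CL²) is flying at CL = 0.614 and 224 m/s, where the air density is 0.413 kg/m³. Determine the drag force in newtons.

D = 1.35×10^5 N

CD = 0.0176 + 0.0475 × 0.614² = 0.03551
D = ½ρv²S·CD = ½ × 0.413 × 224² × 366 × 0.03551 = 1.35×10^5 N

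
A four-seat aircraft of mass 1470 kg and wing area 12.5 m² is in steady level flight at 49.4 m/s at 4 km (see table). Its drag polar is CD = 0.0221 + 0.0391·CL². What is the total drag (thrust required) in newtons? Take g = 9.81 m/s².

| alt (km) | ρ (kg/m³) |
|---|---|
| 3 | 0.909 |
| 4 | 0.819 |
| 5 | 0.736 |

D = 927 N

At 4 km, from the table: ρ = 0.819 kg/m³.
Level flight ⇒ L = W = m·g = 1470 × 9.81 = 14421 N.
q = ½ρv² = ½ × 0.819 × 49.4² = 999.3 Pa.
CL = 2W/(ρv²S) = 2×14421/(0.819×49.4²×12.5) = 1.154.
CD = 0.0221 + 0.0391 × 1.154² = 0.07421.
D = q·S·CD = 999.3 × 12.5 × 0.07421 = 927 N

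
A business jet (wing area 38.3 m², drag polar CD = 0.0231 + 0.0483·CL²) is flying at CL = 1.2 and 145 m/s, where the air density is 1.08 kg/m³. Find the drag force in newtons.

CD = 0.0231 + 0.0483 × 1.2² = 0.09265
D = ½ρv²S·CD = ½ × 1.08 × 145² × 38.3 × 0.09265 = 40300 N

D = 40300 N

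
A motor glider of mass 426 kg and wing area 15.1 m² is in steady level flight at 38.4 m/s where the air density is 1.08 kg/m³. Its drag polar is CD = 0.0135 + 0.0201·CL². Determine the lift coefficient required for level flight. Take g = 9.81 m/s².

CL = 0.348

In steady level flight, lift balances weight: W = mg = 426 × 9.81 = 4179.1 N.
q = ½ρv² = ½ × 1.08 × 38.4² = 796.3 Pa.
CL = 2W/(ρv²S) = 2×4179.1/(1.08×38.4²×15.1) = 0.3476.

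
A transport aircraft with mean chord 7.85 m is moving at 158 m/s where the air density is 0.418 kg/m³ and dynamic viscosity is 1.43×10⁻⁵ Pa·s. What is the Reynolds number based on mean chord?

Re = 3.63×10^7

Re = ρ·v·c/μ = 0.418 × 158 × 7.85 / (1.43×10⁻⁵) = 3.63×10^7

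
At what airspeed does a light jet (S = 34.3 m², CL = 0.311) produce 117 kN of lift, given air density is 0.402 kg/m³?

v = 234 m/s

L = ½ρv²S·CL ⇒ v = √(2L/(ρ·S·CL))
v = √(2 × 1.17×10^5 / (0.402 × 34.3 × 0.311)) = √54570 = 234 m/s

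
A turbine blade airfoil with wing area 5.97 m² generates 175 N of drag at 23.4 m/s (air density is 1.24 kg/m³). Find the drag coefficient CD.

CD = 0.0863

From D = ½ρv²S·CD, rearranging gives CD = 2D/(ρv²S).
CD = 2 × 175 / (1.24 × 23.4² × 5.97) = 0.0863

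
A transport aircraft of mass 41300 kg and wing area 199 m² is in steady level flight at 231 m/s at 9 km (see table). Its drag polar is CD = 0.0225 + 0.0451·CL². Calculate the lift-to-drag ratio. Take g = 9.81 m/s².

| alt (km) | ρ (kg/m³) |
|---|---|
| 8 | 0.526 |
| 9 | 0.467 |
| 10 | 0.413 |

L/D = 6.89

At 9 km, from the table: ρ = 0.467 kg/m³.
Weight W = mg = 41300 × 9.81 = 4.0515×10^5 N; in level flight L = W.
q = ½ρv² = ½ × 0.467 × 231² = 12460 Pa.
Required CL = L/(qS) = 4.0515×10^5/(12460·199) = 0.1634.
CD = 0.0225 + 0.0451 × 0.1634² = 0.0237.
L/D = CL/CD = 0.1634 / 0.0237 = 6.89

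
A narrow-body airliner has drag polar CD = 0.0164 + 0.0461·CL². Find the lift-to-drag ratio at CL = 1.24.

L/D = 14.2

CD = 0.0164 + 0.0461 × 1.24² = 0.08728
L/D = CL/CD = 1.24 / 0.08728 = 14.2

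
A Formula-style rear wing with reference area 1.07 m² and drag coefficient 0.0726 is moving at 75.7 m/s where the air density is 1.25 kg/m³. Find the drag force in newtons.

D = ½ρv²S·CD = ½ × 1.25 × 75.7² × 1.07 × 0.0726 = 278 N

D = 278 N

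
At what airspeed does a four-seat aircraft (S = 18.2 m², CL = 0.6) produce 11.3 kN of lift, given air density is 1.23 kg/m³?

v = 41 m/s

L = ½ρv²S·CL ⇒ v = √(2L/(ρ·S·CL))
v = √(2 × 11300 / (1.23 × 18.2 × 0.6)) = √1683 = 41 m/s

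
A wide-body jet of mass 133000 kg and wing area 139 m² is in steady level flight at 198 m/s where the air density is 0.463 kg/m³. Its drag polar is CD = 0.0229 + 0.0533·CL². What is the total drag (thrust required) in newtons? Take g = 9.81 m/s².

Level flight ⇒ L = W = m·g = 133000 × 9.81 = 1.3047×10^6 N.
Dynamic pressure q = 0.5 × 0.463 × 198² = 9076 Pa.
CL = W/(q·S) = 1.3047×10^6 / (9076 × 139) = 1.034.
CD = 0.0229 + 0.0533 × 1.034² = 0.07991.
D = q·S·CD = 9076 × 139 × 0.07991 = 1.008×10^5 N

D = 1.01×10^5 N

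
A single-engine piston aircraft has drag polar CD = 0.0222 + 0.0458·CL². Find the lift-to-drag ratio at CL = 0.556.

L/D = 15.3

CD = 0.0222 + 0.0458 × 0.556² = 0.03636
L/D = CL/CD = 0.556 / 0.03636 = 15.3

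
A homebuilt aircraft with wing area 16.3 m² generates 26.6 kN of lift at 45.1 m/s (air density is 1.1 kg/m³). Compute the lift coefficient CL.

From L = ½ρv²S·CL, rearranging gives CL = 2L/(ρv²S).
CL = 2 × 26600 / (1.1 × 45.1² × 16.3) = 1.46

CL = 1.46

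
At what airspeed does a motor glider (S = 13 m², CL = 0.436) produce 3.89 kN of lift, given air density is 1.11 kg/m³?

L = ½ρv²S·CL ⇒ v = √(2L/(ρ·S·CL))
v = √(2 × 3890 / (1.11 × 13 × 0.436)) = √1237 = 35.2 m/s

v = 35.2 m/s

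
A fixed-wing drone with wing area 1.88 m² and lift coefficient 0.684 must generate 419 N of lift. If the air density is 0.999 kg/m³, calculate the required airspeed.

v = 25.5 m/s

L = ½ρv²S·CL ⇒ v = √(2L/(ρ·S·CL))
v = √(2 × 419 / (0.999 × 1.88 × 0.684)) = √652.3 = 25.5 m/s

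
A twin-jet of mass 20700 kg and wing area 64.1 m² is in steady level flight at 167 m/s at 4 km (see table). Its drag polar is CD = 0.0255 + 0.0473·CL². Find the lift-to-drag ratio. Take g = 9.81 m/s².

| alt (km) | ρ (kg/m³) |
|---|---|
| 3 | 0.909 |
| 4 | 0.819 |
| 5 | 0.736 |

At 4 km, from the table: ρ = 0.819 kg/m³.
Weight W = mg = 20700 × 9.81 = 2.0307×10^5 N; in level flight L = W.
Dynamic pressure q = 0.5 × 0.819 × 167² = 11420 Pa.
CL = 2W/(ρv²S) = 2×2.0307×10^5/(0.819×167²×64.1) = 0.2774.
CD = 0.0255 + 0.0473 × 0.2774² = 0.02914.
L/D = CL/CD = 0.2774 / 0.02914 = 9.52

L/D = 9.52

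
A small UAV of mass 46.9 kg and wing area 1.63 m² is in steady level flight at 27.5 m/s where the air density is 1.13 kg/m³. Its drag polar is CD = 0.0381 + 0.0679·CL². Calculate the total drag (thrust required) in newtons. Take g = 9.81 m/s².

In steady level flight, lift balances weight: W = mg = 46.9 × 9.81 = 460.09 N.
q = ½ρv² = ½ × 1.13 × 27.5² = 427.3 Pa.
CL = 2W/(ρv²S) = 2×460.09/(1.13×27.5²×1.63) = 0.6606.
CD = 0.0381 + 0.0679 × 0.6606² = 0.06773.
D = q·S·CD = 427.3 × 1.63 × 0.06773 = 47.17 N

D = 47.2 N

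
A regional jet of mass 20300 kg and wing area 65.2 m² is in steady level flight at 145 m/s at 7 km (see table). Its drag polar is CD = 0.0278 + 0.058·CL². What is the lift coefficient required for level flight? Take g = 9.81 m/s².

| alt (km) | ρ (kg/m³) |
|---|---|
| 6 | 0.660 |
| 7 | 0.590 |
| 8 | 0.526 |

At 7 km, from the table: ρ = 0.590 kg/m³.
Weight W = mg = 20300 × 9.81 = 1.9914×10^5 N; in level flight L = W.
Dynamic pressure q = 0.5 × 0.59 × 145² = 6202 Pa.
Required CL = L/(qS) = 1.9914×10^5/(6202·65.2) = 0.4924.

CL = 0.492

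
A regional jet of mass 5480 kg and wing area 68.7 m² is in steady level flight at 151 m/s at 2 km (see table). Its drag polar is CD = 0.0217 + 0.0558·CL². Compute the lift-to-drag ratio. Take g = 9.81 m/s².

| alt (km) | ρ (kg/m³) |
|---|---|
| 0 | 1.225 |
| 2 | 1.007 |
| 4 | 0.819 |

L/D = 3.1

At 2 km, from the table: ρ = 1.007 kg/m³.
In steady level flight, lift balances weight: W = mg = 5480 × 9.81 = 53759 N.
Dynamic pressure q = 0.5 × 1.007 × 151² = 11480 Pa.
Required CL = L/(qS) = 53759/(11480·68.7) = 0.06816.
CD = 0.0217 + 0.0558 × 0.06816² = 0.02196.
L/D = CL/CD = 0.06816 / 0.02196 = 3.1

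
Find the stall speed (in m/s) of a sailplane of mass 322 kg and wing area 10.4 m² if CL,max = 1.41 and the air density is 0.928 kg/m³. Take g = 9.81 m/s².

V_stall = 21.5 m/s

At stall, lift equals weight: L = W = m·g = 322 × 9.81 = 3159 N.
From L = ½ρV²S·CL,max = W: V_stall = √(2W/(ρSCL,max)) = √(2·3159/(0.928·10.4·1.41))
V_stall = √464.3 = 21.5 m/s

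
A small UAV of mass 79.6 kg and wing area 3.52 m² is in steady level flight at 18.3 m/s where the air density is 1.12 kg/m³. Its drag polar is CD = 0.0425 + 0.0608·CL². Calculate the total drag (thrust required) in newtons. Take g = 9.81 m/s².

D = 84.2 N

Level flight ⇒ L = W = m·g = 79.6 × 9.81 = 780.88 N.
Dynamic pressure q = 0.5 × 1.12 × 18.3² = 187.5 Pa.
CL = W/(q·S) = 780.88 / (187.5 × 3.52) = 1.183.
CD = 0.0425 + 0.0608 × 1.183² = 0.1276.
D = q·S·CD = 187.5 × 3.52 × 0.1276 = 84.22 N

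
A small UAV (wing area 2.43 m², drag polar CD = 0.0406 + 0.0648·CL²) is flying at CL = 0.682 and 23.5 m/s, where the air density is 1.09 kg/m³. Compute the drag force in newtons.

CD = 0.0406 + 0.0648 × 0.682² = 0.07074
D = ½ρv²S·CD = ½ × 1.09 × 23.5² × 2.43 × 0.07074 = 51.7 N

D = 51.7 N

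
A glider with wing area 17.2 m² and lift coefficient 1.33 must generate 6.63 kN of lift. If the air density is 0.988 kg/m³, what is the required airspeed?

L = ½ρv²S·CL ⇒ v = √(2L/(ρ·S·CL))
v = √(2 × 6630 / (0.988 × 17.2 × 1.33)) = √586.7 = 24.2 m/s

v = 24.2 m/s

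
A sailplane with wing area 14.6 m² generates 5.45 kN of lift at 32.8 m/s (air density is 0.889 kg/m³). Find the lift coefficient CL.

CL = 0.781

From L = ½ρv²S·CL, rearranging gives CL = 2L/(ρv²S).
CL = 2 × 5450 / (0.889 × 32.8² × 14.6) = 0.781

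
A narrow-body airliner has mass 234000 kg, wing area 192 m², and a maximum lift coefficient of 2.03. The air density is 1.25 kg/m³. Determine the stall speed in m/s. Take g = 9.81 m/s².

V_stall = 97.1 m/s

Stall occurs when L = W at CL,max. W = mg = 234000 × 9.81 = 2.296×10^6 N.
V_stall = √(2W/(ρ·S·CL,max)) = √(2 × 2.296×10^6 / (1.25 × 192 × 2.03))
V_stall = √9423 = 97.1 m/s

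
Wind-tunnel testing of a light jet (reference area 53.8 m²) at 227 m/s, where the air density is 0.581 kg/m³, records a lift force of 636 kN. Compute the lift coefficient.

From L = ½ρv²S·CL, rearranging gives CL = 2L/(ρv²S).
CL = 2 × 6.36×10^5 / (0.581 × 227² × 53.8) = 0.79

CL = 0.79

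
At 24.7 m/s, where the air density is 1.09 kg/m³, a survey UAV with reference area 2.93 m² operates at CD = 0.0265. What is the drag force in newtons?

Dynamic pressure q = ½ρv² = ½ × 1.09 × 24.7² = 332.5 Pa.
D = q·S·CD = 332.5 × 2.93 × 0.0265 = 25.8 N

D = 25.8 N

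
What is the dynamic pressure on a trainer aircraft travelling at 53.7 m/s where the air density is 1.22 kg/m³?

q = ½ρv² = ½ × 1.22 × 53.7² = 1760 Pa

q = 1760 Pa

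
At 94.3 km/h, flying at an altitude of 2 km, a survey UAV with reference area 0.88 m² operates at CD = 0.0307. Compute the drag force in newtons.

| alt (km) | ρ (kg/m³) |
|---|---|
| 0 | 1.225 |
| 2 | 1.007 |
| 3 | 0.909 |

D = 9.33 N

At 2 km, from the table: ρ = 1.007 kg/m³.
Convert speed: v = 94.3 km/h ÷ 3.6 = 26.19 m/s.
Dynamic pressure q = ½ρv² = ½ × 1.007 × 26.19² = 345.5 Pa.
D = q·S·CD = 345.5 × 0.88 × 0.0307 = 9.33 N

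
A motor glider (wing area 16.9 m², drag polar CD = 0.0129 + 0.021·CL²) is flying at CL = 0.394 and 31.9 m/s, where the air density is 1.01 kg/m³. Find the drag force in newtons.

CD = 0.0129 + 0.021 × 0.394² = 0.01616
D = ½ρv²S·CD = ½ × 1.01 × 31.9² × 16.9 × 0.01616 = 140 N

D = 140 N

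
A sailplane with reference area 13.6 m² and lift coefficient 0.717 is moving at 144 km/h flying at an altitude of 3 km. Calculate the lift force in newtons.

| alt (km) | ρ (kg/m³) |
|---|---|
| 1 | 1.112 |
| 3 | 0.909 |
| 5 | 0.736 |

L = 7090 N

At 3 km, from the table: ρ = 0.909 kg/m³.
Convert speed: v = 144 km/h ÷ 3.6 = 40 m/s.
Dynamic pressure q = ½ρv² = ½ × 0.909 × 40² = 727.2 Pa.
L = q·S·CL = 727.2 × 13.6 × 0.717 = 7090 N ≈ 7.09 kN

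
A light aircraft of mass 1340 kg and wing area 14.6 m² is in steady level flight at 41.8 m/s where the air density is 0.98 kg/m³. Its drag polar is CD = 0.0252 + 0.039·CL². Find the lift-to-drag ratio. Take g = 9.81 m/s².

L/D = 15.4

Level flight ⇒ L = W = m·g = 1340 × 9.81 = 13145 N.
q = ½ρv² = ½ × 0.98 × 41.8² = 856.1 Pa.
CL = 2W/(ρv²S) = 2×13145/(0.98×41.8²×14.6) = 1.052.
CD = 0.0252 + 0.039 × 1.052² = 0.06833.
L/D = CL/CD = 1.052 / 0.06833 = 15.4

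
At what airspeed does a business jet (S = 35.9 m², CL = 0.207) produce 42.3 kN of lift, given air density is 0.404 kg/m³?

L = ½ρv²S·CL ⇒ v = √(2L/(ρ·S·CL))
v = √(2 × 42300 / (0.404 × 35.9 × 0.207)) = √28180 = 168 m/s

v = 168 m/s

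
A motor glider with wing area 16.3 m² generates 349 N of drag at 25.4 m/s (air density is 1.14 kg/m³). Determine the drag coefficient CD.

CD = 0.0582

From D = ½ρv²S·CD, rearranging gives CD = 2D/(ρv²S).
CD = 2 × 349 / (1.14 × 25.4² × 16.3) = 0.0582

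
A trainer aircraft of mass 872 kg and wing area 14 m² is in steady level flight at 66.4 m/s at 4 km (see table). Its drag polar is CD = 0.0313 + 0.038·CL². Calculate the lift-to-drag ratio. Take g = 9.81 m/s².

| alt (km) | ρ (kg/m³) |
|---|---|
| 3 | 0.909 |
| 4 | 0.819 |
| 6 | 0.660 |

L/D = 9.49

At 4 km, from the table: ρ = 0.819 kg/m³.
Level flight ⇒ L = W = m·g = 872 × 9.81 = 8554.3 N.
q = ½ρv² = ½ × 0.819 × 66.4² = 1805 Pa.
CL = 2W/(ρv²S) = 2×8554.3/(0.819×66.4²×14) = 0.3384.
CD = 0.0313 + 0.038 × 0.3384² = 0.03565.
L/D = CL/CD = 0.3384 / 0.03565 = 9.49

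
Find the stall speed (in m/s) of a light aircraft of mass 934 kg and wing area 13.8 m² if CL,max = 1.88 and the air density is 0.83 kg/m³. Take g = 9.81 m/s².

Weight W = mg = 934 × 9.81 = 9163 N.
V_stall = √(2W/(ρ·S·CL,max)) = √(2 × 9163 / (0.83 × 13.8 × 1.88))
V_stall = √851 = 29.2 m/s

V_stall = 29.2 m/s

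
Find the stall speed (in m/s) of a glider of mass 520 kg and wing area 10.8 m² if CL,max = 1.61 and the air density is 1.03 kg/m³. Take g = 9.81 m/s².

Weight W = mg = 520 × 9.81 = 5101 N.
From L = ½ρV²S·CL,max = W: V_stall = √(2W/(ρSCL,max)) = √(2·5101/(1.03·10.8·1.61))
V_stall = √569.7 = 23.9 m/s

V_stall = 23.9 m/s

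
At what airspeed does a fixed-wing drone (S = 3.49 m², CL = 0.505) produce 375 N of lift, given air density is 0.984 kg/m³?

v = 20.8 m/s

L = ½ρv²S·CL ⇒ v = √(2L/(ρ·S·CL))
v = √(2 × 375 / (0.984 × 3.49 × 0.505)) = √432.5 = 20.8 m/s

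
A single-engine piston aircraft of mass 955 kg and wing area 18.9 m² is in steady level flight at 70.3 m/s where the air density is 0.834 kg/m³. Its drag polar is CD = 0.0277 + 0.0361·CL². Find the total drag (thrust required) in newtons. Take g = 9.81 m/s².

D = 1160 N

In steady level flight, lift balances weight: W = mg = 955 × 9.81 = 9368.6 N.
q = ½ρv² = ½ × 0.834 × 70.3² = 2061 Pa.
Required CL = L/(qS) = 9368.6/(2061·18.9) = 0.2405.
CD = 0.0277 + 0.0361 × 0.2405² = 0.02979.
D = q·S·CD = 2061 × 18.9 × 0.02979 = 1160 N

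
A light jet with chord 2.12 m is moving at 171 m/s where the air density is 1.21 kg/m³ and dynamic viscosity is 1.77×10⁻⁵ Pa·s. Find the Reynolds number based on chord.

Re = ρ·v·c/μ = 1.21 × 171 × 2.12 / (1.77×10⁻⁵) = 2.48×10^7

Re = 2.48×10^7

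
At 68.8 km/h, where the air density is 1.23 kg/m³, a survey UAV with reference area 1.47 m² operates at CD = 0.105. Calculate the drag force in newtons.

D = 34.7 N

Convert speed: v = 68.8 km/h ÷ 3.6 = 19.11 m/s.
D = ½ρv²S·CD = ½ × 1.23 × 19.11² × 1.47 × 0.105 = 34.7 N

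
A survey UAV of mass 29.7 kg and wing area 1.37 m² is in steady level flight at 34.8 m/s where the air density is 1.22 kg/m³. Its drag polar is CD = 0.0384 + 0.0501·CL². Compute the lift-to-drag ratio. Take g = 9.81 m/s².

Level flight ⇒ L = W = m·g = 29.7 × 9.81 = 291.36 N.
q = ½ρv² = ½ × 1.22 × 34.8² = 738.7 Pa.
CL = W/(q·S) = 291.36 / (738.7 × 1.37) = 0.2879.
CD = 0.0384 + 0.0501 × 0.2879² = 0.04255.
L/D = CL/CD = 0.2879 / 0.04255 = 6.77

L/D = 6.77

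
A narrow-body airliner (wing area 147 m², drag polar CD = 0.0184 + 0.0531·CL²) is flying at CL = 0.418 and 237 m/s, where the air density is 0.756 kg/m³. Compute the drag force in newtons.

D = 86400 N

CD = 0.0184 + 0.0531 × 0.418² = 0.02768
D = ½ρv²S·CD = ½ × 0.756 × 237² × 147 × 0.02768 = 86400 N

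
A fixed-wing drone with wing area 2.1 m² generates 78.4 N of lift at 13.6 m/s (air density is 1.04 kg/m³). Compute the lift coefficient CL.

From L = ½ρv²S·CL, rearranging gives CL = 2L/(ρv²S).
CL = 2 × 78.4 / (1.04 × 13.6² × 2.1) = 0.388

CL = 0.388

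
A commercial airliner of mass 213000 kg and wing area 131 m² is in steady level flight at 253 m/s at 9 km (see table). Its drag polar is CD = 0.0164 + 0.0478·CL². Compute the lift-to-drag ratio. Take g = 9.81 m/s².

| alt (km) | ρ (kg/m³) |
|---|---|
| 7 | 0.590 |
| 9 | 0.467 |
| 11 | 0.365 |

At 9 km, from the table: ρ = 0.467 kg/m³.
Level flight ⇒ L = W = m·g = 213000 × 9.81 = 2.0895×10^6 N.
Dynamic pressure q = 0.5 × 0.467 × 253² = 14950 Pa.
CL = 2W/(ρv²S) = 2×2.0895×10^6/(0.467×253²×131) = 1.067.
CD = 0.0164 + 0.0478 × 1.067² = 0.07084.
L/D = CL/CD = 1.067 / 0.07084 = 15.1

L/D = 15.1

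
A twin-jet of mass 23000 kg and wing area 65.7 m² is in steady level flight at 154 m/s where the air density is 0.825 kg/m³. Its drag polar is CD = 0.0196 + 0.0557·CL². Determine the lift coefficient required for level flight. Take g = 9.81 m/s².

Weight W = mg = 23000 × 9.81 = 2.2563×10^5 N; in level flight L = W.
q = ½ρv² = ½ × 0.825 × 154² = 9783 Pa.
Required CL = L/(qS) = 2.2563×10^5/(9783·65.7) = 0.351.

CL = 0.351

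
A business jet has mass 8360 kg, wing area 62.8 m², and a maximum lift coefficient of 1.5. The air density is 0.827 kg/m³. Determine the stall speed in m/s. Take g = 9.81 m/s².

V_stall = 45.9 m/s

Stall occurs when L = W at CL,max. W = mg = 8360 × 9.81 = 82010 N.
From L = ½ρV²S·CL,max = W: V_stall = √(2W/(ρSCL,max)) = √(2·82010/(0.827·62.8·1.5))
V_stall = √2105 = 45.9 m/s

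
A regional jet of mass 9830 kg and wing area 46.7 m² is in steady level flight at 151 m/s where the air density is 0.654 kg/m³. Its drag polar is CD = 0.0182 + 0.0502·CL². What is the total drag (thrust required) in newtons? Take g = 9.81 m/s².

In steady level flight, lift balances weight: W = mg = 9830 × 9.81 = 96432 N.
q = ½ρv² = ½ × 0.654 × 151² = 7456 Pa.
CL = W/(q·S) = 96432 / (7456 × 46.7) = 0.277.
CD = 0.0182 + 0.0502 × 0.277² = 0.02205.
D = q·S·CD = 7456 × 46.7 × 0.02205 = 7678 N

D = 7680 N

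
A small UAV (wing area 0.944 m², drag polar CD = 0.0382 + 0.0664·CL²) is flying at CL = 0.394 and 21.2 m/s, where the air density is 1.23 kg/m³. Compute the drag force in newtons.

D = 12.7 N

CD = 0.0382 + 0.0664 × 0.394² = 0.04851
D = ½ρv²S·CD = ½ × 1.23 × 21.2² × 0.944 × 0.04851 = 12.7 N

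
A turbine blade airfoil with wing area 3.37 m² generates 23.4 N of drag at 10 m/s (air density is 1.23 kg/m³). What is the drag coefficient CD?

CD = 0.113

From D = ½ρv²S·CD, rearranging gives CD = 2D/(ρv²S).
CD = 2 × 23.4 / (1.23 × 10² × 3.37) = 0.113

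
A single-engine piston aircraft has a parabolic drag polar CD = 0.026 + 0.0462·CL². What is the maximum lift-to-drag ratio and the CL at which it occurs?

For CD = CD0 + K·CL², (L/D)max occurs at CL* = √(CD0/K) and equals 1/(2√(K·CD0)).
(L/D)max = 1/(2√(0.0462 × 0.026)) = 1/(2 × 0.03466) = 14.4
CL* = √(0.026/0.0462) = 0.75

(L/D)max = 14.4, at CL = 0.75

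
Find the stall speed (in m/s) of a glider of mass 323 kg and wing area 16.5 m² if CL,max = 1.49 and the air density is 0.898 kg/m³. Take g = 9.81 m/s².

V_stall = 16.9 m/s

Stall occurs when L = W at CL,max. W = mg = 323 × 9.81 = 3169 N.
From L = ½ρV²S·CL,max = W: V_stall = √(2W/(ρSCL,max)) = √(2·3169/(0.898·16.5·1.49))
V_stall = √287 = 16.9 m/s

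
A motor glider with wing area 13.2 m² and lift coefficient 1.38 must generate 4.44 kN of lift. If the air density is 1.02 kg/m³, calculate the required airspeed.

L = ½ρv²S·CL ⇒ v = √(2L/(ρ·S·CL))
v = √(2 × 4440 / (1.02 × 13.2 × 1.38)) = √477.9 = 21.9 m/s

v = 21.9 m/s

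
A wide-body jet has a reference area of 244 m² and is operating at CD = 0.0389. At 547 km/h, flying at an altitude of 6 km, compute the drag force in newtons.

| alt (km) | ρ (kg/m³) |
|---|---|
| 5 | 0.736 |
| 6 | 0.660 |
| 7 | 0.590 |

At 6 km, from the table: ρ = 0.660 kg/m³.
Convert speed: v = 547 km/h ÷ 3.6 = 151.9 m/s.
Dynamic pressure q = ½ρv² = ½ × 0.66 × 151.9² = 7619 Pa.
D = q·S·CD = 7619 × 244 × 0.0389 = 72300 N ≈ 72.3 kN

D = 72300 N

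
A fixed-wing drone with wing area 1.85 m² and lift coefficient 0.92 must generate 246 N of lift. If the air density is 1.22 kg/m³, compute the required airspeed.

v = 15.4 m/s

L = ½ρv²S·CL ⇒ v = √(2L/(ρ·S·CL))
v = √(2 × 246 / (1.22 × 1.85 × 0.92)) = √236.9 = 15.4 m/s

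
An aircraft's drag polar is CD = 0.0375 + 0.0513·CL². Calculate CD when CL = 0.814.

CD = 0.0715

CD = 0.0375 + 0.0513 × 0.814² = 0.0375 + 0.03399 = 0.0715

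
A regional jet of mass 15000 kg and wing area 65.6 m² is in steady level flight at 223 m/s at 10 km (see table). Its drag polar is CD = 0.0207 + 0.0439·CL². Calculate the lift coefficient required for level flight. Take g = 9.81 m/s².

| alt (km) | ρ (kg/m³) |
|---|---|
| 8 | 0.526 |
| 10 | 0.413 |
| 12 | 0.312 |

CL = 0.218

At 10 km, from the table: ρ = 0.413 kg/m³.
In steady level flight, lift balances weight: W = mg = 15000 × 9.81 = 1.4715×10^5 N.
Dynamic pressure q = 0.5 × 0.413 × 223² = 10270 Pa.
CL = W/(q·S) = 1.4715×10^5 / (10270 × 65.6) = 0.2184.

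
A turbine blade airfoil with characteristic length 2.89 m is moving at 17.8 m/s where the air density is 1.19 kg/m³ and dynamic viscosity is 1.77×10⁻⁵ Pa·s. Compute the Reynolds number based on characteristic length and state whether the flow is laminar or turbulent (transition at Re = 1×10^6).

Re = 3.46×10^6 (turbulent)

Re = ρ·v·c/μ = 1.19 × 17.8 × 2.89 / (1.77×10⁻⁵) = 3.46×10^6
Since 3.46×10^6 > 1×10^6, the flow is turbulent.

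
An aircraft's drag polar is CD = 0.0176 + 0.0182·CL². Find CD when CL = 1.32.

CD = 0.0176 + 0.0182 × 1.32² = 0.0176 + 0.03171 = 0.0493

CD = 0.0493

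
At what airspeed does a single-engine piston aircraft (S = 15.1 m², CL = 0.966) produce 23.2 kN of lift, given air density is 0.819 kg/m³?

v = 62.3 m/s

L = ½ρv²S·CL ⇒ v = √(2L/(ρ·S·CL))
v = √(2 × 23200 / (0.819 × 15.1 × 0.966)) = √3884 = 62.3 m/s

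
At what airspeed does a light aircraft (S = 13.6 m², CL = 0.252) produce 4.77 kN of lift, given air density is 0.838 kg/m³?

v = 57.6 m/s

L = ½ρv²S·CL ⇒ v = √(2L/(ρ·S·CL))
v = √(2 × 4770 / (0.838 × 13.6 × 0.252)) = √3322 = 57.6 m/s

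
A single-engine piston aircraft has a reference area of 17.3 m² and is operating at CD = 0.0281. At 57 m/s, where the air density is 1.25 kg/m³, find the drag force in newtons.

Dynamic pressure q = ½ρv² = ½ × 1.25 × 57² = 2031 Pa.
D = q·S·CD = 2031 × 17.3 × 0.0281 = 987 N

D = 987 N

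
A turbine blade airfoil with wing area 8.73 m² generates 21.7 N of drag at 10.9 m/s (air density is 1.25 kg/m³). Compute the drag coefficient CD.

From D = ½ρv²S·CD, rearranging gives CD = 2D/(ρv²S).
CD = 2 × 21.7 / (1.25 × 10.9² × 8.73) = 0.0335

CD = 0.0335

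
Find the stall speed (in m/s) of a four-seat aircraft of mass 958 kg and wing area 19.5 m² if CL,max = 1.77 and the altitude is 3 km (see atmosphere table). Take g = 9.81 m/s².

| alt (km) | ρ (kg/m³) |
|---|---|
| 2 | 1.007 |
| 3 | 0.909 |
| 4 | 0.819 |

At 3 km, from the table: ρ = 0.909 kg/m³.
At stall, lift equals weight: L = W = m·g = 958 × 9.81 = 9398 N.
From L = ½ρV²S·CL,max = W: V_stall = √(2W/(ρSCL,max)) = √(2·9398/(0.909·19.5·1.77))
V_stall = √599.1 = 24.5 m/s

V_stall = 24.5 m/s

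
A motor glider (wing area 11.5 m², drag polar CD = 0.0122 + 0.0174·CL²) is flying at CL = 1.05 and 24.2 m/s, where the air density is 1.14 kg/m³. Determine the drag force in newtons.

D = 120 N

CD = 0.0122 + 0.0174 × 1.05² = 0.03138
D = ½ρv²S·CD = ½ × 1.14 × 24.2² × 11.5 × 0.03138 = 120 N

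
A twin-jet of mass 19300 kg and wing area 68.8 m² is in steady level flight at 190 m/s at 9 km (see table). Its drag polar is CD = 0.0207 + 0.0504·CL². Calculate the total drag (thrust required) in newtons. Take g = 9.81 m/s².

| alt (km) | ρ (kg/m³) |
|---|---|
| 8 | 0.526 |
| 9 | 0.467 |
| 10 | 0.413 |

D = 15100 N

At 9 km, from the table: ρ = 0.467 kg/m³.
Level flight ⇒ L = W = m·g = 19300 × 9.81 = 1.8933×10^5 N.
q = ½ρv² = ½ × 0.467 × 190² = 8429 Pa.
CL = 2W/(ρv²S) = 2×1.8933×10^5/(0.467×190²×68.8) = 0.3265.
CD = 0.0207 + 0.0504 × 0.3265² = 0.02607.
D = q·S·CD = 8429 × 68.8 × 0.02607 = 15120 N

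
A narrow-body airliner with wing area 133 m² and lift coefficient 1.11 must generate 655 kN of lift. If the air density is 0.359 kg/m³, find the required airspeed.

L = ½ρv²S·CL ⇒ v = √(2L/(ρ·S·CL))
v = √(2 × 6.55×10^5 / (0.359 × 133 × 1.11)) = √24720 = 157 m/s

v = 157 m/s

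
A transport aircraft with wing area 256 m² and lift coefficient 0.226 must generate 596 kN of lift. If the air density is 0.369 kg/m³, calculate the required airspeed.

L = ½ρv²S·CL ⇒ v = √(2L/(ρ·S·CL))
v = √(2 × 5.96×10^5 / (0.369 × 256 × 0.226)) = √55830 = 236 m/s

v = 236 m/s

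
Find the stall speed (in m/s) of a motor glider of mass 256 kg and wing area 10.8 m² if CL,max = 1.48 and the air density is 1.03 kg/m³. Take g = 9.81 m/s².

At stall, lift equals weight: L = W = m·g = 256 × 9.81 = 2511 N.
V_stall = √(2W/(ρ·S·CL,max)) = √(2 × 2511 / (1.03 × 10.8 × 1.48))
V_stall = √305.1 = 17.5 m/s

V_stall = 17.5 m/s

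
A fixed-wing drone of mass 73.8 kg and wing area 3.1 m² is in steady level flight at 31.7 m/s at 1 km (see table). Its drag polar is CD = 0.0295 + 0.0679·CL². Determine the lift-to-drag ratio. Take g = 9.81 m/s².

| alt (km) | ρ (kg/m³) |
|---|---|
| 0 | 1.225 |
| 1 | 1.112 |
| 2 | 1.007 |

At 1 km, from the table: ρ = 1.112 kg/m³.
Weight W = mg = 73.8 × 9.81 = 723.98 N; in level flight L = W.
Dynamic pressure q = 0.5 × 1.112 × 31.7² = 558.7 Pa.
Required CL = L/(qS) = 723.98/(558.7·3.1) = 0.418.
CD = 0.0295 + 0.0679 × 0.418² = 0.04136.
L/D = CL/CD = 0.418 / 0.04136 = 10.1

L/D = 10.1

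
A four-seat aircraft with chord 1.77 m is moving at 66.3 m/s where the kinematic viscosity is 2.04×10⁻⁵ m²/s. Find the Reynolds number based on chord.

Re = v·c/ν = 66.3 × 1.77 / (2.04×10⁻⁵) = 5.75×10^6

Re = 5.75×10^6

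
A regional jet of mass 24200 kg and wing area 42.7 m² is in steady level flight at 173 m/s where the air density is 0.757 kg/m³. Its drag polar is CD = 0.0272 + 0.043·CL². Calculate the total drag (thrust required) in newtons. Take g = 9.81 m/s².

D = 18200 N

Weight W = mg = 24200 × 9.81 = 2.374×10^5 N; in level flight L = W.
q = ½ρv² = ½ × 0.757 × 173² = 11330 Pa.
CL = W/(q·S) = 2.374×10^5 / (11330 × 42.7) = 0.4908.
CD = 0.0272 + 0.043 × 0.4908² = 0.03756.
D = q·S·CD = 11330 × 42.7 × 0.03756 = 18170 N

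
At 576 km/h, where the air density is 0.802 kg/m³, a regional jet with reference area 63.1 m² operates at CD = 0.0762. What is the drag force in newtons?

Convert speed: v = 576 km/h ÷ 3.6 = 160 m/s.
D = ½ρv²S·CD = ½ × 0.802 × 160² × 63.1 × 0.0762 = 49400 N ≈ 49.4 kN

D = 49400 N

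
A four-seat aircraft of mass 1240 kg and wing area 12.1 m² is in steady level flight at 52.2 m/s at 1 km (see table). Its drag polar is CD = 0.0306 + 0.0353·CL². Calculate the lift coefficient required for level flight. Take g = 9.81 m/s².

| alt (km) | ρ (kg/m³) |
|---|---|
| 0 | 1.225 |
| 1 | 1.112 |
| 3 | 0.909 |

At 1 km, from the table: ρ = 1.112 kg/m³.
Weight W = mg = 1240 × 9.81 = 12164 N; in level flight L = W.
Dynamic pressure q = 0.5 × 1.112 × 52.2² = 1515 Pa.
CL = 2W/(ρv²S) = 2×12164/(1.112×52.2²×12.1) = 0.6636.

CL = 0.664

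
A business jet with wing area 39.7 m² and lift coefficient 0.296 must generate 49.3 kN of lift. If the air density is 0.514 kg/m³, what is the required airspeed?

v = 128 m/s

L = ½ρv²S·CL ⇒ v = √(2L/(ρ·S·CL))
v = √(2 × 49300 / (0.514 × 39.7 × 0.296)) = √16320 = 128 m/s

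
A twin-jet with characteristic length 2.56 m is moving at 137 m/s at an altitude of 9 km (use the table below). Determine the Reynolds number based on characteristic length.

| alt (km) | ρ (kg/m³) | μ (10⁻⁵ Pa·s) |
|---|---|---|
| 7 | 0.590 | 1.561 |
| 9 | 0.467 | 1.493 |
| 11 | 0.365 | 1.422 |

At 9 km, from the table: ρ = 0.467 kg/m³, μ = 1.493×10⁻⁵ Pa·s.
Re = ρ·v·c/μ = 0.467 × 137 × 2.56 / (1.493×10⁻⁵) = 1.1×10^7

Re = 1.1×10^7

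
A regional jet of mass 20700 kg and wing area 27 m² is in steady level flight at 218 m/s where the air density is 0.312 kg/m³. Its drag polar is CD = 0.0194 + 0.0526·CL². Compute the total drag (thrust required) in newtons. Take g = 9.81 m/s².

Level flight ⇒ L = W = m·g = 20700 × 9.81 = 2.0307×10^5 N.
Dynamic pressure q = 0.5 × 0.312 × 218² = 7414 Pa.
CL = 2W/(ρv²S) = 2×2.0307×10^5/(0.312×218²×27) = 1.014.
CD = 0.0194 + 0.0526 × 1.014² = 0.07353.
D = q·S·CD = 7414 × 27 × 0.07353 = 14720 N

D = 14700 N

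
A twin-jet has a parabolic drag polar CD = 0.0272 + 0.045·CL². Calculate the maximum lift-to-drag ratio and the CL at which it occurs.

(L/D)max = 14.3, at CL = 0.777

For CD = CD0 + K·CL², (L/D)max occurs at CL* = √(CD0/K) and equals 1/(2√(K·CD0)).
(L/D)max = 1/(2√(0.045 × 0.0272)) = 1/(2 × 0.03499) = 14.3
CL* = √(0.0272/0.045) = 0.777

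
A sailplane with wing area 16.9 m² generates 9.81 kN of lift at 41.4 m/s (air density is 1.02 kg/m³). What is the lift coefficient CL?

From L = ½ρv²S·CL, rearranging gives CL = 2L/(ρv²S).
CL = 2 × 9810 / (1.02 × 41.4² × 16.9) = 0.664

CL = 0.664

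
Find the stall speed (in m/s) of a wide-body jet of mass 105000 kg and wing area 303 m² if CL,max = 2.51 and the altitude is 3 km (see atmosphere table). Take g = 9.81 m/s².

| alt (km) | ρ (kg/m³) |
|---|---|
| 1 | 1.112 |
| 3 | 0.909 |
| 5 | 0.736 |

V_stall = 54.6 m/s

At 3 km, from the table: ρ = 0.909 kg/m³.
At stall, lift equals weight: L = W = m·g = 105000 × 9.81 = 1.03×10^6 N.
From L = ½ρV²S·CL,max = W: V_stall = √(2W/(ρSCL,max)) = √(2·1.03×10^6/(0.909·303·2.51))
V_stall = √2980 = 54.6 m/s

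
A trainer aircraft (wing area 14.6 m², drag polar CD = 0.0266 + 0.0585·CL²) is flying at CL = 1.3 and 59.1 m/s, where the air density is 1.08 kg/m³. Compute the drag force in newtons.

D = 3450 N

CD = 0.0266 + 0.0585 × 1.3² = 0.1255
D = ½ρv²S·CD = ½ × 1.08 × 59.1² × 14.6 × 0.1255 = 3450 N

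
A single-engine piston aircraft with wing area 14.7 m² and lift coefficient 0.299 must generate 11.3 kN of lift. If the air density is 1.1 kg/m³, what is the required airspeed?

L = ½ρv²S·CL ⇒ v = √(2L/(ρ·S·CL))
v = √(2 × 11300 / (1.1 × 14.7 × 0.299)) = √4674 = 68.4 m/s

v = 68.4 m/s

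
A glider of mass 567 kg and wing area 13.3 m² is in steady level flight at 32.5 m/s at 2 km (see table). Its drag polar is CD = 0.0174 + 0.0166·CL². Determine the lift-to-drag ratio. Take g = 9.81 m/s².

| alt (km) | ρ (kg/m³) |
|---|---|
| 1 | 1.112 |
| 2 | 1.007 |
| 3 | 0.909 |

L/D = 28.4

At 2 km, from the table: ρ = 1.007 kg/m³.
Level flight ⇒ L = W = m·g = 567 × 9.81 = 5562.3 N.
Dynamic pressure q = 0.5 × 1.007 × 32.5² = 531.8 Pa.
Required CL = L/(qS) = 5562.3/(531.8·13.3) = 0.7864.
CD = 0.0174 + 0.0166 × 0.7864² = 0.02767.
L/D = CL/CD = 0.7864 / 0.02767 = 28.4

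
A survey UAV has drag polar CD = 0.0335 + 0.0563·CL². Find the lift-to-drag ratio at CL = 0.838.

L/D = 11.5

CD = 0.0335 + 0.0563 × 0.838² = 0.07304
L/D = CL/CD = 0.838 / 0.07304 = 11.5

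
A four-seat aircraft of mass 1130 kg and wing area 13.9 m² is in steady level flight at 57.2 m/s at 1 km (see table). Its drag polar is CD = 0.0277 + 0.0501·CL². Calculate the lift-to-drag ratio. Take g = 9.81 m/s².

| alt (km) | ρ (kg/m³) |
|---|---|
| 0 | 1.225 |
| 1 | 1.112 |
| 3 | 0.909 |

L/D = 11.7

At 1 km, from the table: ρ = 1.112 kg/m³.
In steady level flight, lift balances weight: W = mg = 1130 × 9.81 = 11085 N.
q = ½ρv² = ½ × 1.112 × 57.2² = 1819 Pa.
Required CL = L/(qS) = 11085/(1819·13.9) = 0.4384.
CD = 0.0277 + 0.0501 × 0.4384² = 0.03733.
L/D = CL/CD = 0.4384 / 0.03733 = 11.7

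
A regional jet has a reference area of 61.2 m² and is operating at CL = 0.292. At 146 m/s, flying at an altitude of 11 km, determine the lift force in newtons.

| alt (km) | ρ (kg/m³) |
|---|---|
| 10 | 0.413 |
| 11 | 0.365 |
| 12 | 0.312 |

L = 69500 N

At 11 km, from the table: ρ = 0.365 kg/m³.
L = ½ρv²S·CL = ½ × 0.365 × 146² × 61.2 × 0.292 = 69500 N ≈ 69.5 kN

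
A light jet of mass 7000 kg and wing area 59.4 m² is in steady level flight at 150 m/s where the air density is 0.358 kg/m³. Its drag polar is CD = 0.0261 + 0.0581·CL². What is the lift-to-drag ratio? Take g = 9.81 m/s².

L/D = 9.29

Level flight ⇒ L = W = m·g = 7000 × 9.81 = 68670 N.
q = ½ρv² = ½ × 0.358 × 150² = 4027 Pa.
CL = 2W/(ρv²S) = 2×68670/(0.358×150²×59.4) = 0.287.
CD = 0.0261 + 0.0581 × 0.287² = 0.03089.
L/D = CL/CD = 0.287 / 0.03089 = 9.29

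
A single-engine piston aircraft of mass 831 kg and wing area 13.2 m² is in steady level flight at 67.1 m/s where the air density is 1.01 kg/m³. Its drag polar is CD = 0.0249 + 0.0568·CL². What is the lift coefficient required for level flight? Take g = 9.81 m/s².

Weight W = mg = 831 × 9.81 = 8152.1 N; in level flight L = W.
Dynamic pressure q = 0.5 × 1.01 × 67.1² = 2274 Pa.
CL = 2W/(ρv²S) = 2×8152.1/(1.01×67.1²×13.2) = 0.2716.

CL = 0.272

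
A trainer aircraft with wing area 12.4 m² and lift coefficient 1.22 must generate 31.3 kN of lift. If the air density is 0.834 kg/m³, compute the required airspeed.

v = 70.4 m/s

L = ½ρv²S·CL ⇒ v = √(2L/(ρ·S·CL))
v = √(2 × 31300 / (0.834 × 12.4 × 1.22)) = √4962 = 70.4 m/s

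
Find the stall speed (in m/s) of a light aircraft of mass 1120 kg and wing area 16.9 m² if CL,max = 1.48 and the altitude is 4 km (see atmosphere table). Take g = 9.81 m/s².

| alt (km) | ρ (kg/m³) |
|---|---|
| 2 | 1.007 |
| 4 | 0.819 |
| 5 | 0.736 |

V_stall = 32.8 m/s

At 4 km, from the table: ρ = 0.819 kg/m³.
Stall occurs when L = W at CL,max. W = mg = 1120 × 9.81 = 10990 N.
From L = ½ρV²S·CL,max = W: V_stall = √(2W/(ρSCL,max)) = √(2·10990/(0.819·16.9·1.48))
V_stall = √1073 = 32.8 m/s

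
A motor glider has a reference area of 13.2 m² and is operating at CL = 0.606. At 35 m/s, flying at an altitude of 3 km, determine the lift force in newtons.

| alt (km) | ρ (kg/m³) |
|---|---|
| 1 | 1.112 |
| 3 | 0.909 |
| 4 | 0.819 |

L = 4450 N

At 3 km, from the table: ρ = 0.909 kg/m³.
L = ½ρv²S·CL = ½ × 0.909 × 35² × 13.2 × 0.606 = 4450 N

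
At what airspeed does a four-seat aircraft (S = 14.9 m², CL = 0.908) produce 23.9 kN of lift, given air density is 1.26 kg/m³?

L = ½ρv²S·CL ⇒ v = √(2L/(ρ·S·CL))
v = √(2 × 23900 / (1.26 × 14.9 × 0.908)) = √2804 = 53 m/s

v = 53 m/s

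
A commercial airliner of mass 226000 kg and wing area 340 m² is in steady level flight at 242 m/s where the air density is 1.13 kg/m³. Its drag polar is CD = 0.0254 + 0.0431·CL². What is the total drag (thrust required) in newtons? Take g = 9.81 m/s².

D = 3.05×10^5 N

Weight W = mg = 226000 × 9.81 = 2.2171×10^6 N; in level flight L = W.
q = ½ρv² = ½ × 1.13 × 242² = 33090 Pa.
Required CL = L/(qS) = 2.2171×10^6/(33090·340) = 0.1971.
CD = 0.0254 + 0.0431 × 0.1971² = 0.02707.
D = q·S·CD = 33090 × 340 × 0.02707 = 3.046×10^5 N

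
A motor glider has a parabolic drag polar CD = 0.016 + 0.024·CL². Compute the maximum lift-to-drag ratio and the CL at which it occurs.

For CD = CD0 + K·CL², (L/D)max occurs at CL* = √(CD0/K) and equals 1/(2√(K·CD0)).
(L/D)max = 1/(2√(0.024 × 0.016)) = 1/(2 × 0.0196) = 25.5
CL* = √(0.016/0.024) = 0.816

(L/D)max = 25.5, at CL = 0.816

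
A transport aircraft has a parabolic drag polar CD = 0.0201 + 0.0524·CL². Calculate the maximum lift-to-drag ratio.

(L/D)max = 15.4

For CD = CD0 + K·CL², (L/D)max occurs at CL* = √(CD0/K) and equals 1/(2√(K·CD0)).
(L/D)max = 1/(2√(0.0524 × 0.0201)) = 1/(2 × 0.03245) = 15.4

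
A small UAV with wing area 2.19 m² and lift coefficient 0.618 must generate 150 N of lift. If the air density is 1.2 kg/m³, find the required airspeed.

v = 13.6 m/s

L = ½ρv²S·CL ⇒ v = √(2L/(ρ·S·CL))
v = √(2 × 150 / (1.2 × 2.19 × 0.618)) = √184.7 = 13.6 m/s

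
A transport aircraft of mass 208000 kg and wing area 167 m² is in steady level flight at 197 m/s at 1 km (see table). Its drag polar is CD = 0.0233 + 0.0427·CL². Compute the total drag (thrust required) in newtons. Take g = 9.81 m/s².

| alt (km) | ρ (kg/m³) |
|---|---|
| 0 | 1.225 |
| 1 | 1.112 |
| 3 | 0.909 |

D = 1.33×10^5 N

At 1 km, from the table: ρ = 1.112 kg/m³.
In steady level flight, lift balances weight: W = mg = 208000 × 9.81 = 2.0405×10^6 N.
q = ½ρv² = ½ × 1.112 × 197² = 21580 Pa.
Required CL = L/(qS) = 2.0405×10^6/(21580·167) = 0.5663.
CD = 0.0233 + 0.0427 × 0.5663² = 0.03699.
D = q·S·CD = 21580 × 167 × 0.03699 = 1.333×10^5 N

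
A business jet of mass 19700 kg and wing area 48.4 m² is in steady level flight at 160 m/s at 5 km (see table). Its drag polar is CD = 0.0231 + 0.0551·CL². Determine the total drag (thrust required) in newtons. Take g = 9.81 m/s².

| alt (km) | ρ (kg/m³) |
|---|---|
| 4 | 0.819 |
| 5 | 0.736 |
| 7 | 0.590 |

At 5 km, from the table: ρ = 0.736 kg/m³.
In steady level flight, lift balances weight: W = mg = 19700 × 9.81 = 1.9326×10^5 N.
Dynamic pressure q = 0.5 × 0.736 × 160² = 9421 Pa.
CL = 2W/(ρv²S) = 2×1.9326×10^5/(0.736×160²×48.4) = 0.4238.
CD = 0.0231 + 0.0551 × 0.4238² = 0.033.
D = q·S·CD = 9421 × 48.4 × 0.033 = 15050 N

D = 15000 N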